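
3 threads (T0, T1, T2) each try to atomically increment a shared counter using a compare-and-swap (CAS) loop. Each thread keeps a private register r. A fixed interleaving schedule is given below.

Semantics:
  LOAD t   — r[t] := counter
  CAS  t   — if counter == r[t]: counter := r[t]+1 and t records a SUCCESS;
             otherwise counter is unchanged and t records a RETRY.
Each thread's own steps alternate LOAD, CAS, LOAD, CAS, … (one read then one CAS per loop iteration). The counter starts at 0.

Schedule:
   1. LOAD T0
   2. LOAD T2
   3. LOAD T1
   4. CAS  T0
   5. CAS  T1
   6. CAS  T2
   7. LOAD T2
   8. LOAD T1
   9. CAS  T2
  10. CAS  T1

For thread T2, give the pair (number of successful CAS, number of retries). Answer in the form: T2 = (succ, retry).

T2 = (1, 1)

[1] T0.load  rd  (counter 0, T0.r 0)
[2] T2.load  rd  (counter 0, T2.r 0)
[3] T1.load  rd  (counter 0, T1.r 0)
[4] T0.cas  hit  (counter 1, T0.r 0)
[5] T1.cas  miss  (counter 1, T1.r 0)
[6] T2.cas  miss  (counter 1, T2.r 0)
[7] T2.load  rd  (counter 1, T2.r 1)
[8] T1.load  rd  (counter 1, T1.r 1)
[9] T2.cas  hit  (counter 2, T2.r 1)
[10] T1.cas  miss  (counter 2, T1.r 1)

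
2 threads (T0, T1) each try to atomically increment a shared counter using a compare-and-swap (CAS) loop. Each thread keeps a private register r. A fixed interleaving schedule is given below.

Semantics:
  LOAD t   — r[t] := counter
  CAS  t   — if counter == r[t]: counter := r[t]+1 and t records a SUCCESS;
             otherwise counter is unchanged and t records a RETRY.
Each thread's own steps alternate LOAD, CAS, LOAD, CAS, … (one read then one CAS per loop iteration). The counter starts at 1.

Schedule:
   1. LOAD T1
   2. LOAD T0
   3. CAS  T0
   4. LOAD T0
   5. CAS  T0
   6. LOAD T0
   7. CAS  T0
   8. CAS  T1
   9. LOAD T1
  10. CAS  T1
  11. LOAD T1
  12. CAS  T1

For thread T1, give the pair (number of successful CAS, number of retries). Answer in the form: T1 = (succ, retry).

T1 = (2, 1)

1. LOAD T1 → mem=1 r[T1]=1 [LOAD]
2. LOAD T0 → mem=1 r[T0]=1 [LOAD]
3. CAS T0 → mem=2 r[T0]=1 [OK]
4. LOAD T0 → mem=2 r[T0]=2 [LOAD]
5. CAS T0 → mem=3 r[T0]=2 [OK]
6. LOAD T0 → mem=3 r[T0]=3 [LOAD]
7. CAS T0 → mem=4 r[T0]=3 [OK]
8. CAS T1 → mem=4 r[T1]=1 [RETRY]
9. LOAD T1 → mem=4 r[T1]=4 [LOAD]
10. CAS T1 → mem=5 r[T1]=4 [OK]
11. LOAD T1 → mem=5 r[T1]=5 [LOAD]
12. CAS T1 → mem=6 r[T1]=5 [OK]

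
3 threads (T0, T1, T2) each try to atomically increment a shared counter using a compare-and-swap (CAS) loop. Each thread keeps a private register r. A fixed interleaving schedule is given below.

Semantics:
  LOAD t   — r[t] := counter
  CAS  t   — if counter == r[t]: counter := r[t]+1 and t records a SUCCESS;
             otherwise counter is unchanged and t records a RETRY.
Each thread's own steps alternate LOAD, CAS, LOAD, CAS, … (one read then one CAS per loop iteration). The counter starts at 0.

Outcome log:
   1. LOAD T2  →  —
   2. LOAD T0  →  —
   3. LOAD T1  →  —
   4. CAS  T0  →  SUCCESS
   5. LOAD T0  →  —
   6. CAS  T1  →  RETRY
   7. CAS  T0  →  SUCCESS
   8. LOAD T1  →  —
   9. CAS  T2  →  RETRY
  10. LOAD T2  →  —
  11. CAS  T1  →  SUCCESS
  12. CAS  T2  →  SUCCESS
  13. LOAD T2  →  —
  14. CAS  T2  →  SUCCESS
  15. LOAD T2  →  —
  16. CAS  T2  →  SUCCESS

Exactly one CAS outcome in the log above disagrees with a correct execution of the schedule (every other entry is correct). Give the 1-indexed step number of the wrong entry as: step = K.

Re-executing:
   1) LOAD T2:  M=0  r_T2=0
   2) LOAD T0:  M=0  r_T0=0
   3) LOAD T1:  M=0  r_T1=0
   4) CAS  T0:  M=1  r_T0=0 ✓
   5) LOAD T0:  M=1  r_T0=1
   6) CAS  T1:  M=1  r_T1=0 ✗
   7) CAS  T0:  M=2  r_T0=1 ✓
   8) LOAD T1:  M=2  r_T1=2
   9) CAS  T2:  M=2  r_T2=0 ✗
  10) LOAD T2:  M=2  r_T2=2
  11) CAS  T1:  M=3  r_T1=2 ✓
  12) CAS  T2:  M=3  r_T2=2 ✗
  13) LOAD T2:  M=3  r_T2=3
  14) CAS  T2:  M=4  r_T2=3 ✓
  15) LOAD T2:  M=4  r_T2=4
  16) CAS  T2:  M=5  r_T2=4 ✓
Log disagrees first at step 12.

step = 12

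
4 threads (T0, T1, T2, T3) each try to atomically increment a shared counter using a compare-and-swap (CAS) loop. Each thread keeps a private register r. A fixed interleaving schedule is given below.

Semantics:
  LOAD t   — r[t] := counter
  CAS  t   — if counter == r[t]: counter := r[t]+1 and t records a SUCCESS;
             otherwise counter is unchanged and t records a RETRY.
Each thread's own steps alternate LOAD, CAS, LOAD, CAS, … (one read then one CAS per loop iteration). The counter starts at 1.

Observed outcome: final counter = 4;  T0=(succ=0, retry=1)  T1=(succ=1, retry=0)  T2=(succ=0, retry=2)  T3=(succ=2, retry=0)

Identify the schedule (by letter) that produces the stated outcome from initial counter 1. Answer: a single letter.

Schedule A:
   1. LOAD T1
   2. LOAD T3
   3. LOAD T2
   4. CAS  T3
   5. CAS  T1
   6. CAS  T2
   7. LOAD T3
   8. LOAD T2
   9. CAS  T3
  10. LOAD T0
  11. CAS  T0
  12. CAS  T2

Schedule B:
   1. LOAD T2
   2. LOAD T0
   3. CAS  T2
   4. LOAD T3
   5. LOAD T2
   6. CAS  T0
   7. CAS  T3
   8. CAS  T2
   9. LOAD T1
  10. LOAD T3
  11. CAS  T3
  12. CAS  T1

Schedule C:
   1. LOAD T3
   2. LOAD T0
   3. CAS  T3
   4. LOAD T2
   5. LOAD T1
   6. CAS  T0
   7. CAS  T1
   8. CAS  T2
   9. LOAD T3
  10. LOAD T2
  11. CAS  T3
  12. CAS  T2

C

Run C:
T3 LOAD — after: cnt=1, r=1 — load
T0 LOAD — after: cnt=1, r=1 — load
T3 CAS — after: cnt=2, r=1 — ok
T2 LOAD — after: cnt=2, r=2 — load
T1 LOAD — after: cnt=2, r=2 — load
T0 CAS — after: cnt=2, r=1 — retry
T1 CAS — after: cnt=3, r=2 — ok
T2 CAS — after: cnt=3, r=2 — retry
T3 LOAD — after: cnt=3, r=3 — load
T2 LOAD — after: cnt=3, r=3 — load
T3 CAS — after: cnt=4, r=3 — ok
T2 CAS — after: cnt=4, r=3 — retry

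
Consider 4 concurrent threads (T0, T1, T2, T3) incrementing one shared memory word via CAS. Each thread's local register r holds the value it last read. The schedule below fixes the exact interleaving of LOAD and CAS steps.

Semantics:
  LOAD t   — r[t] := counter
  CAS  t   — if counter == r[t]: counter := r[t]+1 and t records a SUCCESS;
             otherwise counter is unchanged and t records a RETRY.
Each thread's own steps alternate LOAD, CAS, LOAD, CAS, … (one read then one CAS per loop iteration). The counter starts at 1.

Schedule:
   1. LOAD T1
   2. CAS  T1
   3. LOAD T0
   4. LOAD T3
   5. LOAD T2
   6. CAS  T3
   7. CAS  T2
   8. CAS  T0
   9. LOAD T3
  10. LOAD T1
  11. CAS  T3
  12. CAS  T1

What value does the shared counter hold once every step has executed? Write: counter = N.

1. LOAD T1 → mem=1 r[T1]=1 [LOAD]
2. CAS T1 → mem=2 r[T1]=1 [OK]
3. LOAD T0 → mem=2 r[T0]=2 [LOAD]
4. LOAD T3 → mem=2 r[T3]=2 [LOAD]
5. LOAD T2 → mem=2 r[T2]=2 [LOAD]
6. CAS T3 → mem=3 r[T3]=2 [OK]
7. CAS T2 → mem=3 r[T2]=2 [RETRY]
8. CAS T0 → mem=3 r[T0]=2 [RETRY]
9. LOAD T3 → mem=3 r[T3]=3 [LOAD]
10. LOAD T1 → mem=3 r[T1]=3 [LOAD]
11. CAS T3 → mem=4 r[T3]=3 [OK]
12. CAS T1 → mem=4 r[T1]=3 [RETRY]

counter = 4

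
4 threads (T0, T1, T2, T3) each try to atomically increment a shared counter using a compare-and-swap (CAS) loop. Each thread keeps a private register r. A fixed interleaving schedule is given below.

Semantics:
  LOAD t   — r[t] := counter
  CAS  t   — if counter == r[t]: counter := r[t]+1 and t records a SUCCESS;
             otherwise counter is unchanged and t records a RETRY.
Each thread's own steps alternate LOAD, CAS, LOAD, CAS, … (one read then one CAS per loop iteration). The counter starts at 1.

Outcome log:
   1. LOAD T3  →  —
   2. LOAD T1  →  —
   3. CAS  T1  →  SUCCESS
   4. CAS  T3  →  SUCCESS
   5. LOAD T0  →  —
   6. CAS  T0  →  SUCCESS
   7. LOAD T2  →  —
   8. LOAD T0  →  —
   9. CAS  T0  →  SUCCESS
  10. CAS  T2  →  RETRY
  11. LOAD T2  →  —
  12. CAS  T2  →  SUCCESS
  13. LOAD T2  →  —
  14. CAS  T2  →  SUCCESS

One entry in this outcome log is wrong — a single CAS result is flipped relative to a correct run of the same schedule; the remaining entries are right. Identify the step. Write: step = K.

step = 4

Reference trace:
   1) LOAD T3:  M=1  r_T3=1
   2) LOAD T1:  M=1  r_T1=1
   3) CAS  T1:  M=2  r_T1=1 ✓
   4) CAS  T3:  M=2  r_T3=1 ✗
   5) LOAD T0:  M=2  r_T0=2
   6) CAS  T0:  M=3  r_T0=2 ✓
   7) LOAD T2:  M=3  r_T2=3
   8) LOAD T0:  M=3  r_T0=3
   9) CAS  T0:  M=4  r_T0=3 ✓
  10) CAS  T2:  M=4  r_T2=3 ✗
  11) LOAD T2:  M=4  r_T2=4
  12) CAS  T2:  M=5  r_T2=4 ✓
  13) LOAD T2:  M=5  r_T2=5
  14) CAS  T2:  M=6  r_T2=5 ✓
Flip is step 4.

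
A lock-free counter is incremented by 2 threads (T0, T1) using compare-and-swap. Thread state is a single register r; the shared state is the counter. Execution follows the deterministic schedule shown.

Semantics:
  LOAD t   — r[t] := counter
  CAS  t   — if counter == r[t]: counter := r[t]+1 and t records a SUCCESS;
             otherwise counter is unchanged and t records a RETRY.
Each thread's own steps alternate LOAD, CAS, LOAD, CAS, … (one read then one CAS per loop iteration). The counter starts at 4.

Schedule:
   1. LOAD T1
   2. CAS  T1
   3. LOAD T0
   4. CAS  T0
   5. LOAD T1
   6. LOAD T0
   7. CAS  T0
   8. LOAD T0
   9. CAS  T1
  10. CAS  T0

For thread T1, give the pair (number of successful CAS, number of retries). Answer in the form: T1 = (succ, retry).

T1 = (1, 1)

[1] T1.load  rd  (counter 4, T1.r 4)
[2] T1.cas  hit  (counter 5, T1.r 4)
[3] T0.load  rd  (counter 5, T0.r 5)
[4] T0.cas  hit  (counter 6, T0.r 5)
[5] T1.load  rd  (counter 6, T1.r 6)
[6] T0.load  rd  (counter 6, T0.r 6)
[7] T0.cas  hit  (counter 7, T0.r 6)
[8] T0.load  rd  (counter 7, T0.r 7)
[9] T1.cas  miss  (counter 7, T1.r 6)
[10] T0.cas  hit  (counter 8, T0.r 7)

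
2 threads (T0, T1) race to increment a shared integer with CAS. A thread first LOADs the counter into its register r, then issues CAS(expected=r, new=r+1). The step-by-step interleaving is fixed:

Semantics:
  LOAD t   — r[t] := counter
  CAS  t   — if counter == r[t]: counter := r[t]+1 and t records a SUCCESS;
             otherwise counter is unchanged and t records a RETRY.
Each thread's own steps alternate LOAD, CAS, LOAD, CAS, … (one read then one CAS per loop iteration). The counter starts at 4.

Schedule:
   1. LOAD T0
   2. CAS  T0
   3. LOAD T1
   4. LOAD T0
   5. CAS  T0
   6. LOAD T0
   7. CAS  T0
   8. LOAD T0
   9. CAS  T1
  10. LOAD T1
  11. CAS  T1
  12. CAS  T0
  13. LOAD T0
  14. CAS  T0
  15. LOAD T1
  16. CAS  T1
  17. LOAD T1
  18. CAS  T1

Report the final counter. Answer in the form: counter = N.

counter = 11

1. LOAD T0 → mem=4 r[T0]=4 [LOAD]
2. CAS T0 → mem=5 r[T0]=4 [OK]
3. LOAD T1 → mem=5 r[T1]=5 [LOAD]
4. LOAD T0 → mem=5 r[T0]=5 [LOAD]
5. CAS T0 → mem=6 r[T0]=5 [OK]
6. LOAD T0 → mem=6 r[T0]=6 [LOAD]
7. CAS T0 → mem=7 r[T0]=6 [OK]
8. LOAD T0 → mem=7 r[T0]=7 [LOAD]
9. CAS T1 → mem=7 r[T1]=5 [RETRY]
10. LOAD T1 → mem=7 r[T1]=7 [LOAD]
11. CAS T1 → mem=8 r[T1]=7 [OK]
12. CAS T0 → mem=8 r[T0]=7 [RETRY]
13. LOAD T0 → mem=8 r[T0]=8 [LOAD]
14. CAS T0 → mem=9 r[T0]=8 [OK]
15. LOAD T1 → mem=9 r[T1]=9 [LOAD]
16. CAS T1 → mem=10 r[T1]=9 [OK]
17. LOAD T1 → mem=10 r[T1]=10 [LOAD]
18. CAS T1 → mem=11 r[T1]=10 [OK]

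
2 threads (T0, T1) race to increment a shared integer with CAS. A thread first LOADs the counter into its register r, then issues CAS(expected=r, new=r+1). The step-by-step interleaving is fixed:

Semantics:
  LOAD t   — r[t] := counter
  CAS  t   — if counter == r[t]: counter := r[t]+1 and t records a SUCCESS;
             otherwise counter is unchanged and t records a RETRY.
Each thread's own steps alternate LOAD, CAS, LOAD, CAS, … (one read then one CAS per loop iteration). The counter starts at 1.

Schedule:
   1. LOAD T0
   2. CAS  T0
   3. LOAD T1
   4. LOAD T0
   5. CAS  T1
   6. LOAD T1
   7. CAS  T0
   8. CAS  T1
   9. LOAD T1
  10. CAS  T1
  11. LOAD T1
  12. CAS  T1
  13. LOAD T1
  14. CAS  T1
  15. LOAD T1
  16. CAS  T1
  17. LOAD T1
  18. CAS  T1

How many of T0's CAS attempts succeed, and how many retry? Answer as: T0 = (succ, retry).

#1 T0 reads 1
#2 T0 CAS(1→2) writes; counter now 2
#3 T1 reads 2
#4 T0 reads 2
#5 T1 CAS(2→3) writes; counter now 3
#6 T1 reads 3
#7 T0 CAS(2→3) fails; counter now 3
#8 T1 CAS(3→4) writes; counter now 4
#9 T1 reads 4
#10 T1 CAS(4→5) writes; counter now 5
#11 T1 reads 5
#12 T1 CAS(5→6) writes; counter now 6
#13 T1 reads 6
#14 T1 CAS(6→7) writes; counter now 7
#15 T1 reads 7
#16 T1 CAS(7→8) writes; counter now 8
#17 T1 reads 8
#18 T1 CAS(8→9) writes; counter now 9

T0 = (1, 1)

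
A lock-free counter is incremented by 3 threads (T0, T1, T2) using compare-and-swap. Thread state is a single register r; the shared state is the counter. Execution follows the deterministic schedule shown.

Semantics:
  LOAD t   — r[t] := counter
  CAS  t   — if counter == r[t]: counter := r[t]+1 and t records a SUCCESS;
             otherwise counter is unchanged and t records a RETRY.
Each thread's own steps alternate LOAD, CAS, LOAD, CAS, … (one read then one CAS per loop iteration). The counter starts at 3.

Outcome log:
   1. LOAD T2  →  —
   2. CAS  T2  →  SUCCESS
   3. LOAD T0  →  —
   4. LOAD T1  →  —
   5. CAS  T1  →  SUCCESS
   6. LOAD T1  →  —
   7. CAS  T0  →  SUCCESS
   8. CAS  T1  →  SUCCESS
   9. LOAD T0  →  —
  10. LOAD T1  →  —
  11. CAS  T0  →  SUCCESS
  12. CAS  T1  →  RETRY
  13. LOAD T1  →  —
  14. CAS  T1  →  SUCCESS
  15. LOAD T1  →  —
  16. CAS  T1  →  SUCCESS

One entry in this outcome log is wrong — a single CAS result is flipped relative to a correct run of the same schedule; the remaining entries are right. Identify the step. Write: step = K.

step = 7

Re-executing:
[1] T2.load  rd  (counter 3, T2.r 3)
[2] T2.cas  hit  (counter 4, T2.r 3)
[3] T0.load  rd  (counter 4, T0.r 4)
[4] T1.load  rd  (counter 4, T1.r 4)
[5] T1.cas  hit  (counter 5, T1.r 4)
[6] T1.load  rd  (counter 5, T1.r 5)
[7] T0.cas  miss  (counter 5, T0.r 4)
[8] T1.cas  hit  (counter 6, T1.r 5)
[9] T0.load  rd  (counter 6, T0.r 6)
[10] T1.load  rd  (counter 6, T1.r 6)
[11] T0.cas  hit  (counter 7, T0.r 6)
[12] T1.cas  miss  (counter 7, T1.r 6)
[13] T1.load  rd  (counter 7, T1.r 7)
[14] T1.cas  hit  (counter 8, T1.r 7)
[15] T1.load  rd  (counter 8, T1.r 8)
[16] T1.cas  hit  (counter 9, T1.r 8)
Log disagrees first at step 7.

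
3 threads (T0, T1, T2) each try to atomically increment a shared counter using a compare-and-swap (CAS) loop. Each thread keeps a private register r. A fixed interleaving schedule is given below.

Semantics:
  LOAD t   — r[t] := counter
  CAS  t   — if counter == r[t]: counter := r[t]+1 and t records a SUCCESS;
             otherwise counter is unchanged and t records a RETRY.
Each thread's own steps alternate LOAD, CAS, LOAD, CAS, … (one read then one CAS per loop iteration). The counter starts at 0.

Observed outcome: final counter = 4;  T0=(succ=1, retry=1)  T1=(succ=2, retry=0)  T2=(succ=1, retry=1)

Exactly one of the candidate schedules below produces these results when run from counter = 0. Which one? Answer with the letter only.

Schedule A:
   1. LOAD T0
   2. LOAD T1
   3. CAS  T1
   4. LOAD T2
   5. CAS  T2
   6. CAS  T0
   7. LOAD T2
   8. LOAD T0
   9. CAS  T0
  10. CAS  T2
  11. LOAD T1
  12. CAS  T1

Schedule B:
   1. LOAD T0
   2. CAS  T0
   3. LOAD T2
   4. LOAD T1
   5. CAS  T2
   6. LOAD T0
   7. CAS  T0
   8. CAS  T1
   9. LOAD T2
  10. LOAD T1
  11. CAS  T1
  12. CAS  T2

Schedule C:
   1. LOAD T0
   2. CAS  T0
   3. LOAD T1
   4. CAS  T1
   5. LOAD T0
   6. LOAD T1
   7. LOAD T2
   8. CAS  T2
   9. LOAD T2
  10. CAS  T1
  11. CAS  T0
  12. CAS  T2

Simulating candidate A:
step 1: T0 LOAD ⇒ load; ctr=0 reg=0
step 2: T1 LOAD ⇒ load; ctr=0 reg=0
step 3: T1 CAS ⇒ ok; ctr=1 reg=0
step 4: T2 LOAD ⇒ load; ctr=1 reg=1
step 5: T2 CAS ⇒ ok; ctr=2 reg=1
step 6: T0 CAS ⇒ retry; ctr=2 reg=0
step 7: T2 LOAD ⇒ load; ctr=2 reg=2
step 8: T0 LOAD ⇒ load; ctr=2 reg=2
step 9: T0 CAS ⇒ ok; ctr=3 reg=2
step 10: T2 CAS ⇒ retry; ctr=3 reg=2
step 11: T1 LOAD ⇒ load; ctr=3 reg=3
step 12: T1 CAS ⇒ ok; ctr=4 reg=3

A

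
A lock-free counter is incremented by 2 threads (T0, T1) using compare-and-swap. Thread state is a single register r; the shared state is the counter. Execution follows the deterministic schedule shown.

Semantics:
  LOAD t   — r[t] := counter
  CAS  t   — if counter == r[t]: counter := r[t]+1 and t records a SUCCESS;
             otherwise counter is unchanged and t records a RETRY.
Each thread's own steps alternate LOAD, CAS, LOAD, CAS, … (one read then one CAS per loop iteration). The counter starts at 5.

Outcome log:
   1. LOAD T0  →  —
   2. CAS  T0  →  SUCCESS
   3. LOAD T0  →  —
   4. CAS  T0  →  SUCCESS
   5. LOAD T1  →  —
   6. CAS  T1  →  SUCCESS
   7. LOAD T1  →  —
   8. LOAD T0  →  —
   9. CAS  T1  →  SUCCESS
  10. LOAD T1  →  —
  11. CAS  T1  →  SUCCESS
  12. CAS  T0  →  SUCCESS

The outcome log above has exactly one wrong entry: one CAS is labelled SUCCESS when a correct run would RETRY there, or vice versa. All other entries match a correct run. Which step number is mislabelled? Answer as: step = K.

step = 12

Re-executing:
step 1: T0 LOAD ⇒ load; ctr=5 reg=5
step 2: T0 CAS ⇒ ok; ctr=6 reg=5
step 3: T0 LOAD ⇒ load; ctr=6 reg=6
step 4: T0 CAS ⇒ ok; ctr=7 reg=6
step 5: T1 LOAD ⇒ load; ctr=7 reg=7
step 6: T1 CAS ⇒ ok; ctr=8 reg=7
step 7: T1 LOAD ⇒ load; ctr=8 reg=8
step 8: T0 LOAD ⇒ load; ctr=8 reg=8
step 9: T1 CAS ⇒ ok; ctr=9 reg=8
step 10: T1 LOAD ⇒ load; ctr=9 reg=9
step 11: T1 CAS ⇒ ok; ctr=10 reg=9
step 12: T0 CAS ⇒ retry; ctr=10 reg=8
Flip is step 12.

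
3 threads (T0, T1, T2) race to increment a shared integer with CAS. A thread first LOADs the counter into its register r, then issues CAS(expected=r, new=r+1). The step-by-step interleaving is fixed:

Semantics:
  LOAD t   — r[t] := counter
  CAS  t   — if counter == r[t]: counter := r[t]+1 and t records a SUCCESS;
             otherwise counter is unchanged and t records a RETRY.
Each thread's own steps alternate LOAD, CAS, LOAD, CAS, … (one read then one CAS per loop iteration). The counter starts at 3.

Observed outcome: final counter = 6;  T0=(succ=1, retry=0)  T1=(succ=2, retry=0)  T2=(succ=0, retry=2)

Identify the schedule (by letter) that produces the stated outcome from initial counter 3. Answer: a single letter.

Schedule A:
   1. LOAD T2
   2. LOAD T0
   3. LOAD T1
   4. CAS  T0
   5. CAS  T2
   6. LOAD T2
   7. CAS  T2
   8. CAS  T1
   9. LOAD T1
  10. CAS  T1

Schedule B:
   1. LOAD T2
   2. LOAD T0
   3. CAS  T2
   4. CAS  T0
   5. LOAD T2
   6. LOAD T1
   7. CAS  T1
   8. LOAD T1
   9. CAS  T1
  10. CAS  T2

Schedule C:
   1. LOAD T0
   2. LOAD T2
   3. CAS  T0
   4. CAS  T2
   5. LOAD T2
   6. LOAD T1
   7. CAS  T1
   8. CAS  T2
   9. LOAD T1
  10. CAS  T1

Tracing schedule C:
   1) LOAD T0:  M=3  r_T0=3
   2) LOAD T2:  M=3  r_T2=3
   3) CAS  T0:  M=4  r_T0=3 ✓
   4) CAS  T2:  M=4  r_T2=3 ✗
   5) LOAD T2:  M=4  r_T2=4
   6) LOAD T1:  M=4  r_T1=4
   7) CAS  T1:  M=5  r_T1=4 ✓
   8) CAS  T2:  M=5  r_T2=4 ✗
   9) LOAD T1:  M=5  r_T1=5
  10) CAS  T1:  M=6  r_T1=5 ✓

C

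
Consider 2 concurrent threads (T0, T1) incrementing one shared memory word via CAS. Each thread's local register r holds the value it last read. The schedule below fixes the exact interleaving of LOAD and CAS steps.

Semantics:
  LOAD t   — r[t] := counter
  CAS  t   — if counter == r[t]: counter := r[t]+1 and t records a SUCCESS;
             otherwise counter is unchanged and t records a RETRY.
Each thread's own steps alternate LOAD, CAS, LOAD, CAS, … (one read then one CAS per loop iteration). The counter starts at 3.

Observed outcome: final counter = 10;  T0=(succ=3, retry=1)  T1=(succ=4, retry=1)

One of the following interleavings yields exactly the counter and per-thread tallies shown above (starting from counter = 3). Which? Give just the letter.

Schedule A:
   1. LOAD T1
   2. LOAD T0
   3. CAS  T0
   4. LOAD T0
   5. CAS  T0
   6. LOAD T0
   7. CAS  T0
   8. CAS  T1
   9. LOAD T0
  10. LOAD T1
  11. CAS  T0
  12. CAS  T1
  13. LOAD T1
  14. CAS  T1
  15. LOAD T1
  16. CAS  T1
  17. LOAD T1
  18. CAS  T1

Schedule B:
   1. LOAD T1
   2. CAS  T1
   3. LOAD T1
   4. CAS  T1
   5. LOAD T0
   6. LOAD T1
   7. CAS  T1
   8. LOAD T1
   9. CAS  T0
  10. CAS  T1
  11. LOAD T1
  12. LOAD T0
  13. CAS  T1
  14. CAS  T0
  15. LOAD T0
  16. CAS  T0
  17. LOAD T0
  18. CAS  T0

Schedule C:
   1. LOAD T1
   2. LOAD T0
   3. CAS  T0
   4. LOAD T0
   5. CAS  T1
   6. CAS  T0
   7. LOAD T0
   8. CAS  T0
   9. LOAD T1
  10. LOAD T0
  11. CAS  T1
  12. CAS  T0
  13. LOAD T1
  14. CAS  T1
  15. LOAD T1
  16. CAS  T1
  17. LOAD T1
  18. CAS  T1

C

Tracing schedule C:
T1 LOAD — after: cnt=3, r=3 — load
T0 LOAD — after: cnt=3, r=3 — load
T0 CAS — after: cnt=4, r=3 — ok
T0 LOAD — after: cnt=4, r=4 — load
T1 CAS — after: cnt=4, r=3 — retry
T0 CAS — after: cnt=5, r=4 — ok
T0 LOAD — after: cnt=5, r=5 — load
T0 CAS — after: cnt=6, r=5 — ok
T1 LOAD — after: cnt=6, r=6 — load
T0 LOAD — after: cnt=6, r=6 — load
T1 CAS — after: cnt=7, r=6 — ok
T0 CAS — after: cnt=7, r=6 — retry
T1 LOAD — after: cnt=7, r=7 — load
T1 CAS — after: cnt=8, r=7 — ok
T1 LOAD — after: cnt=8, r=8 — load
T1 CAS — after: cnt=9, r=8 — ok
T1 LOAD — after: cnt=9, r=9 — load
T1 CAS — after: cnt=10, r=9 — ok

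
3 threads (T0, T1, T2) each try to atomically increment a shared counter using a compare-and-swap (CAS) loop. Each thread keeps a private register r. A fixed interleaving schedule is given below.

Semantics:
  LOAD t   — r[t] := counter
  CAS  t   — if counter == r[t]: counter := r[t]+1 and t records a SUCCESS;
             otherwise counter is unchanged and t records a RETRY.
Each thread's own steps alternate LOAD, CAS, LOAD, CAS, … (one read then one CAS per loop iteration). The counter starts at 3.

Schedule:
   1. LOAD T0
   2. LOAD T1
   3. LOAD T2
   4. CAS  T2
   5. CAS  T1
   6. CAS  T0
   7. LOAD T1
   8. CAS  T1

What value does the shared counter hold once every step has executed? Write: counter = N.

counter = 5

[1] T0.load  rd  (counter 3, T0.r 3)
[2] T1.load  rd  (counter 3, T1.r 3)
[3] T2.load  rd  (counter 3, T2.r 3)
[4] T2.cas  hit  (counter 4, T2.r 3)
[5] T1.cas  miss  (counter 4, T1.r 3)
[6] T0.cas  miss  (counter 4, T0.r 3)
[7] T1.load  rd  (counter 4, T1.r 4)
[8] T1.cas  hit  (counter 5, T1.r 4)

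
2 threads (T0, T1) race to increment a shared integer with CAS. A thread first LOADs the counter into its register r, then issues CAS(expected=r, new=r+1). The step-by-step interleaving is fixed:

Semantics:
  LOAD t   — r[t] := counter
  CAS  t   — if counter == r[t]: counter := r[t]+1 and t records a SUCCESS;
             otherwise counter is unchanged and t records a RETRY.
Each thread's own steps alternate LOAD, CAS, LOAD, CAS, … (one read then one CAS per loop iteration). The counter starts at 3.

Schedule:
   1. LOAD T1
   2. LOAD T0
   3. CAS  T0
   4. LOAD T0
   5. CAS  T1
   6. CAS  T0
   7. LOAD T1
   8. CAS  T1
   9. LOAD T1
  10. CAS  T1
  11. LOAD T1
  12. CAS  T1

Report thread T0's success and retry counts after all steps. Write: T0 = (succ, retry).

T0 = (2, 0)

1. LOAD T1 → mem=3 r[T1]=3 [LOAD]
2. LOAD T0 → mem=3 r[T0]=3 [LOAD]
3. CAS T0 → mem=4 r[T0]=3 [OK]
4. LOAD T0 → mem=4 r[T0]=4 [LOAD]
5. CAS T1 → mem=4 r[T1]=3 [RETRY]
6. CAS T0 → mem=5 r[T0]=4 [OK]
7. LOAD T1 → mem=5 r[T1]=5 [LOAD]
8. CAS T1 → mem=6 r[T1]=5 [OK]
9. LOAD T1 → mem=6 r[T1]=6 [LOAD]
10. CAS T1 → mem=7 r[T1]=6 [OK]
11. LOAD T1 → mem=7 r[T1]=7 [LOAD]
12. CAS T1 → mem=8 r[T1]=7 [OK]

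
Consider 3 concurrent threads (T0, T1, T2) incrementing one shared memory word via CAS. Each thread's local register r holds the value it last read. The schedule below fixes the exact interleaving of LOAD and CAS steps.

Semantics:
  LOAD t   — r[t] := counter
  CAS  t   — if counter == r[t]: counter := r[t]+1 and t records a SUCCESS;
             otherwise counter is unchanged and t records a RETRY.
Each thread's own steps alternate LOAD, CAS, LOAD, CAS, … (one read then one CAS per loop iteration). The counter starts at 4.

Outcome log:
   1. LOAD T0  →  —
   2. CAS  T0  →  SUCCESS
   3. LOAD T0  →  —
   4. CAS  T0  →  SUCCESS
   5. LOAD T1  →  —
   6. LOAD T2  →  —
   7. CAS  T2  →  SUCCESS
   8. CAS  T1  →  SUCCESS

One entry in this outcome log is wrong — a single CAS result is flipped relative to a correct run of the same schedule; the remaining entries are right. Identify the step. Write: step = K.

Re-executing:
T0 LOAD — after: cnt=4, r=4 — load
T0 CAS — after: cnt=5, r=4 — ok
T0 LOAD — after: cnt=5, r=5 — load
T0 CAS — after: cnt=6, r=5 — ok
T1 LOAD — after: cnt=6, r=6 — load
T2 LOAD — after: cnt=6, r=6 — load
T2 CAS — after: cnt=7, r=6 — ok
T1 CAS — after: cnt=7, r=6 — retry
Flip is step 8.

step = 8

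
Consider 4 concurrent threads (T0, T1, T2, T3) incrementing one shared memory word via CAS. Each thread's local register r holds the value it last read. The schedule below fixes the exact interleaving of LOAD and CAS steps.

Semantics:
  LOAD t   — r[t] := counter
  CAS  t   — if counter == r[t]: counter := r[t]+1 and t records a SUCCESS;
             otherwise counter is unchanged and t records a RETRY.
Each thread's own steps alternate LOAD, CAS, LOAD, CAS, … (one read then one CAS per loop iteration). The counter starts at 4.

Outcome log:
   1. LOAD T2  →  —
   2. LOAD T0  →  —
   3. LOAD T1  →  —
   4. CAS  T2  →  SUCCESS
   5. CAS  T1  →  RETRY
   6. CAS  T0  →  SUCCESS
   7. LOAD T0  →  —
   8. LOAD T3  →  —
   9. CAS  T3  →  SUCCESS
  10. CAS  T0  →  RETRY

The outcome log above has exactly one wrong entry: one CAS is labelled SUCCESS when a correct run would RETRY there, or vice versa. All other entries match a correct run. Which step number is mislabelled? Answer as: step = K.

step = 6

Reference trace:
[1] T2.load  rd  (counter 4, T2.r 4)
[2] T0.load  rd  (counter 4, T0.r 4)
[3] T1.load  rd  (counter 4, T1.r 4)
[4] T2.cas  hit  (counter 5, T2.r 4)
[5] T1.cas  miss  (counter 5, T1.r 4)
[6] T0.cas  miss  (counter 5, T0.r 4)
[7] T0.load  rd  (counter 5, T0.r 5)
[8] T3.load  rd  (counter 5, T3.r 5)
[9] T3.cas  hit  (counter 6, T3.r 5)
[10] T0.cas  miss  (counter 6, T0.r 5)
Log disagrees first at step 6.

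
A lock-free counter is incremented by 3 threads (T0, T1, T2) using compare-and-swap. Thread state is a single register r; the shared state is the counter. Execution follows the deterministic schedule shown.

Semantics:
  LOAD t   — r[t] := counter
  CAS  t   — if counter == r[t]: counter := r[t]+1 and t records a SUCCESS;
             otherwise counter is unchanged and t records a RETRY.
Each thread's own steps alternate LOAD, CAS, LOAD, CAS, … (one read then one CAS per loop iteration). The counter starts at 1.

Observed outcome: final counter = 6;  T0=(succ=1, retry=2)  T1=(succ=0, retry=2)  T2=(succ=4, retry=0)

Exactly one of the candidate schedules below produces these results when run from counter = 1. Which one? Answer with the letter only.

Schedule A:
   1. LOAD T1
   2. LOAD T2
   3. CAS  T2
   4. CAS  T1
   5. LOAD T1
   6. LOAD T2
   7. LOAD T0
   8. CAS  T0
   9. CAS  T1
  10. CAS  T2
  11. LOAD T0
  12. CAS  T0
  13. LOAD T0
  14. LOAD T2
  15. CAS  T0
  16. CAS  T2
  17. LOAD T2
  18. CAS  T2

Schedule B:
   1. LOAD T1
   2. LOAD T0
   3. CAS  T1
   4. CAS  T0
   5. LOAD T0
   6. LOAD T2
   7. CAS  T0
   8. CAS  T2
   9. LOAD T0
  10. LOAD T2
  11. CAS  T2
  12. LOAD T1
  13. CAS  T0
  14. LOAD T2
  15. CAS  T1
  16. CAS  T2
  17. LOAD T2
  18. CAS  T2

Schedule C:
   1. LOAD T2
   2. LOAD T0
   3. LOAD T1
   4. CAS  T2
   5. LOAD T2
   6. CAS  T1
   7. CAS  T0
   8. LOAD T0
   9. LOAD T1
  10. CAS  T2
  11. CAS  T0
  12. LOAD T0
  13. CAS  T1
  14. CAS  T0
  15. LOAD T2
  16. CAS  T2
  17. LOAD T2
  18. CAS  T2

Simulating candidate C:
step 1: T2 LOAD ⇒ load; ctr=1 reg=1
step 2: T0 LOAD ⇒ load; ctr=1 reg=1
step 3: T1 LOAD ⇒ load; ctr=1 reg=1
step 4: T2 CAS ⇒ ok; ctr=2 reg=1
step 5: T2 LOAD ⇒ load; ctr=2 reg=2
step 6: T1 CAS ⇒ retry; ctr=2 reg=1
step 7: T0 CAS ⇒ retry; ctr=2 reg=1
step 8: T0 LOAD ⇒ load; ctr=2 reg=2
step 9: T1 LOAD ⇒ load; ctr=2 reg=2
step 10: T2 CAS ⇒ ok; ctr=3 reg=2
step 11: T0 CAS ⇒ retry; ctr=3 reg=2
step 12: T0 LOAD ⇒ load; ctr=3 reg=3
step 13: T1 CAS ⇒ retry; ctr=3 reg=2
step 14: T0 CAS ⇒ ok; ctr=4 reg=3
step 15: T2 LOAD ⇒ load; ctr=4 reg=4
step 16: T2 CAS ⇒ ok; ctr=5 reg=4
step 17: T2 LOAD ⇒ load; ctr=5 reg=5
step 18: T2 CAS ⇒ ok; ctr=6 reg=5

C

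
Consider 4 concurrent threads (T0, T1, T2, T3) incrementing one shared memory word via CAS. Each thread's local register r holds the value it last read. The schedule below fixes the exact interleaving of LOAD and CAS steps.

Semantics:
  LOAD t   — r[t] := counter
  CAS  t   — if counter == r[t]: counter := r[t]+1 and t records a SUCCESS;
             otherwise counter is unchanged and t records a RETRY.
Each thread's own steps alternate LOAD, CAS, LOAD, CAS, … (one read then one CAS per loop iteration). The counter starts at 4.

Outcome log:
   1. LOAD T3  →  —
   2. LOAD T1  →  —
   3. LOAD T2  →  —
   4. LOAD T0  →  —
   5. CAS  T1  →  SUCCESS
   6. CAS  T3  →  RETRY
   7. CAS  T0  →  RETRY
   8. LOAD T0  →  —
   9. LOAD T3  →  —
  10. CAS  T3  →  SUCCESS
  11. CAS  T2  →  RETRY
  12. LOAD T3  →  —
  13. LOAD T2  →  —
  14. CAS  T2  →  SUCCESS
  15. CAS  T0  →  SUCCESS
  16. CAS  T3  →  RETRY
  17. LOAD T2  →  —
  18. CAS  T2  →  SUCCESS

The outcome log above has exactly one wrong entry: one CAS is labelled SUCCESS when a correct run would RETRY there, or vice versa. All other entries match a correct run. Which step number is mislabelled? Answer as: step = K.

step = 15

Re-executing:
1. LOAD T3 → mem=4 r[T3]=4 [LOAD]
2. LOAD T1 → mem=4 r[T1]=4 [LOAD]
3. LOAD T2 → mem=4 r[T2]=4 [LOAD]
4. LOAD T0 → mem=4 r[T0]=4 [LOAD]
5. CAS T1 → mem=5 r[T1]=4 [OK]
6. CAS T3 → mem=5 r[T3]=4 [RETRY]
7. CAS T0 → mem=5 r[T0]=4 [RETRY]
8. LOAD T0 → mem=5 r[T0]=5 [LOAD]
9. LOAD T3 → mem=5 r[T3]=5 [LOAD]
10. CAS T3 → mem=6 r[T3]=5 [OK]
11. CAS T2 → mem=6 r[T2]=4 [RETRY]
12. LOAD T3 → mem=6 r[T3]=6 [LOAD]
13. LOAD T2 → mem=6 r[T2]=6 [LOAD]
14. CAS T2 → mem=7 r[T2]=6 [OK]
15. CAS T0 → mem=7 r[T0]=5 [RETRY]
16. CAS T3 → mem=7 r[T3]=6 [RETRY]
17. LOAD T2 → mem=7 r[T2]=7 [LOAD]
18. CAS T2 → mem=8 r[T2]=7 [OK]
Flip is step 15.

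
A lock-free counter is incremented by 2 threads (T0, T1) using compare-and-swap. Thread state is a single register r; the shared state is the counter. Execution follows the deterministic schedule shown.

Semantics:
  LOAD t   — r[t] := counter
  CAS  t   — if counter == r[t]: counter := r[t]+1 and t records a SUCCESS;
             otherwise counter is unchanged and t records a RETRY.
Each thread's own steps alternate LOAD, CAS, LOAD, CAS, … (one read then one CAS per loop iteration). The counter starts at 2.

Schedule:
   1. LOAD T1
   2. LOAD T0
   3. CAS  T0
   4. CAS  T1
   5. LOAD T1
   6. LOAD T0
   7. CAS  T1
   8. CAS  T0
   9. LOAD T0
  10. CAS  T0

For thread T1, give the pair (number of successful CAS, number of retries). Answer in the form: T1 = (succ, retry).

T1 = (1, 1)

step 1: T1 LOAD ⇒ load; ctr=2 reg=2
step 2: T0 LOAD ⇒ load; ctr=2 reg=2
step 3: T0 CAS ⇒ ok; ctr=3 reg=2
step 4: T1 CAS ⇒ retry; ctr=3 reg=2
step 5: T1 LOAD ⇒ load; ctr=3 reg=3
step 6: T0 LOAD ⇒ load; ctr=3 reg=3
step 7: T1 CAS ⇒ ok; ctr=4 reg=3
step 8: T0 CAS ⇒ retry; ctr=4 reg=3
step 9: T0 LOAD ⇒ load; ctr=4 reg=4
step 10: T0 CAS ⇒ ok; ctr=5 reg=4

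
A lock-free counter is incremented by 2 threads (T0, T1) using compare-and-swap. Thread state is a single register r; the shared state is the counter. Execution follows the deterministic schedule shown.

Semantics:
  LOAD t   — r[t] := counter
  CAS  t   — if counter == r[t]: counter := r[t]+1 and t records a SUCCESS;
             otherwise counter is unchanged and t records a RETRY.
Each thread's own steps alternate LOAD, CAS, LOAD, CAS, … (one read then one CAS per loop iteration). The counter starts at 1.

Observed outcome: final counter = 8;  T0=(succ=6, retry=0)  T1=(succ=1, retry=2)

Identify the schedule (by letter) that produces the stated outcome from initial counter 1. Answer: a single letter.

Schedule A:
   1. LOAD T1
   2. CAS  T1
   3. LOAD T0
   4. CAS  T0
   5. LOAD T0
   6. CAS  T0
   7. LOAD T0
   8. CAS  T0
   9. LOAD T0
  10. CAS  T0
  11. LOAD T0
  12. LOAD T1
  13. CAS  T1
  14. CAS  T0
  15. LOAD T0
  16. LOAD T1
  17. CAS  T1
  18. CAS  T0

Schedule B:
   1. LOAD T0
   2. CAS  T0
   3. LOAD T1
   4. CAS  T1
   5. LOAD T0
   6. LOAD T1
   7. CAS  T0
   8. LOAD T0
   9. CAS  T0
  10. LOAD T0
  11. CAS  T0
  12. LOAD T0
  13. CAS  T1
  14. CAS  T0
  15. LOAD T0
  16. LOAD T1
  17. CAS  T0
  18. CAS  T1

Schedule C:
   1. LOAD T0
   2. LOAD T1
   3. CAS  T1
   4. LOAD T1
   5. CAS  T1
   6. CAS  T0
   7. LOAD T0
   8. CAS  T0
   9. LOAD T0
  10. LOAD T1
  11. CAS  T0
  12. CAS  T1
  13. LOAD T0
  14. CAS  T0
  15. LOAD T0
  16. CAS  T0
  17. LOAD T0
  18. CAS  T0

Run B:
[1] T0.load  rd  (counter 1, T0.r 1)
[2] T0.cas  hit  (counter 2, T0.r 1)
[3] T1.load  rd  (counter 2, T1.r 2)
[4] T1.cas  hit  (counter 3, T1.r 2)
[5] T0.load  rd  (counter 3, T0.r 3)
[6] T1.load  rd  (counter 3, T1.r 3)
[7] T0.cas  hit  (counter 4, T0.r 3)
[8] T0.load  rd  (counter 4, T0.r 4)
[9] T0.cas  hit  (counter 5, T0.r 4)
[10] T0.load  rd  (counter 5, T0.r 5)
[11] T0.cas  hit  (counter 6, T0.r 5)
[12] T0.load  rd  (counter 6, T0.r 6)
[13] T1.cas  miss  (counter 6, T1.r 3)
[14] T0.cas  hit  (counter 7, T0.r 6)
[15] T0.load  rd  (counter 7, T0.r 7)
[16] T1.load  rd  (counter 7, T1.r 7)
[17] T0.cas  hit  (counter 8, T0.r 7)
[18] T1.cas  miss  (counter 8, T1.r 7)

B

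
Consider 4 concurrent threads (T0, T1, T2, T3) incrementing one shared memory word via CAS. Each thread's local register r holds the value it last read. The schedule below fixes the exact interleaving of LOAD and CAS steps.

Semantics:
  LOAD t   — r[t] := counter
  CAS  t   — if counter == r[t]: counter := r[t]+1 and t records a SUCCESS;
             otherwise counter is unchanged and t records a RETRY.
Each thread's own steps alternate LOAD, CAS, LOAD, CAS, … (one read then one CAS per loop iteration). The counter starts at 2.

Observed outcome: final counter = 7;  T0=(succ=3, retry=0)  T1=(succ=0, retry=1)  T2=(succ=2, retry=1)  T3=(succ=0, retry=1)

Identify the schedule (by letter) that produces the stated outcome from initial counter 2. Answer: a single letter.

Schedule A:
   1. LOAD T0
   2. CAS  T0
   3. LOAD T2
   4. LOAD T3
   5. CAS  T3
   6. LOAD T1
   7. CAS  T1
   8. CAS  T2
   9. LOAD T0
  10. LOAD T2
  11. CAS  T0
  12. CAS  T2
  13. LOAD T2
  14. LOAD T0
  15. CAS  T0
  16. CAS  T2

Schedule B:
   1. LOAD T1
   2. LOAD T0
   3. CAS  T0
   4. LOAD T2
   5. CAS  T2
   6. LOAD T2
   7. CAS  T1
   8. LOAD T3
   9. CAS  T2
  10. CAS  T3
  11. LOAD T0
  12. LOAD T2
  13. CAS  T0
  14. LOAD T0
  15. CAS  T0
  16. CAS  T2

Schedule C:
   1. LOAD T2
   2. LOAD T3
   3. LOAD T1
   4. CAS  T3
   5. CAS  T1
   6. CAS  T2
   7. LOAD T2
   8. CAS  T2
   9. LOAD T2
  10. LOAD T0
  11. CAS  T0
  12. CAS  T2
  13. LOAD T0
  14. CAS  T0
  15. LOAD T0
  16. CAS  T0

B

Simulating candidate B:
1. LOAD T1 → mem=2 r[T1]=2 [LOAD]
2. LOAD T0 → mem=2 r[T0]=2 [LOAD]
3. CAS T0 → mem=3 r[T0]=2 [OK]
4. LOAD T2 → mem=3 r[T2]=3 [LOAD]
5. CAS T2 → mem=4 r[T2]=3 [OK]
6. LOAD T2 → mem=4 r[T2]=4 [LOAD]
7. CAS T1 → mem=4 r[T1]=2 [RETRY]
8. LOAD T3 → mem=4 r[T3]=4 [LOAD]
9. CAS T2 → mem=5 r[T2]=4 [OK]
10. CAS T3 → mem=5 r[T3]=4 [RETRY]
11. LOAD T0 → mem=5 r[T0]=5 [LOAD]
12. LOAD T2 → mem=5 r[T2]=5 [LOAD]
13. CAS T0 → mem=6 r[T0]=5 [OK]
14. LOAD T0 → mem=6 r[T0]=6 [LOAD]
15. CAS T0 → mem=7 r[T0]=6 [OK]
16. CAS T2 → mem=7 r[T2]=5 [RETRY]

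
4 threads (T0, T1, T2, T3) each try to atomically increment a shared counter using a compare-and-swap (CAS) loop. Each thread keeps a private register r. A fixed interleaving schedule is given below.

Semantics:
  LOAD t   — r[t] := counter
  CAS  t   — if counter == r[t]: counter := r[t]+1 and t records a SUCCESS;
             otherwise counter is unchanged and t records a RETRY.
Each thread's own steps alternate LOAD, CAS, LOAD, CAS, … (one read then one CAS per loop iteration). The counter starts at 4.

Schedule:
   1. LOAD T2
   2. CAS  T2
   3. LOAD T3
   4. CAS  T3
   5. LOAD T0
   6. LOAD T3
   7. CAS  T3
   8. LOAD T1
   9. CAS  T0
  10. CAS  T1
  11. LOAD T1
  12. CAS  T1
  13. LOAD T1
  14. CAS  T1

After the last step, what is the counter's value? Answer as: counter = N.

counter = 10

step 1: T2 LOAD ⇒ load; ctr=4 reg=4
step 2: T2 CAS ⇒ ok; ctr=5 reg=4
step 3: T3 LOAD ⇒ load; ctr=5 reg=5
step 4: T3 CAS ⇒ ok; ctr=6 reg=5
step 5: T0 LOAD ⇒ load; ctr=6 reg=6
step 6: T3 LOAD ⇒ load; ctr=6 reg=6
step 7: T3 CAS ⇒ ok; ctr=7 reg=6
step 8: T1 LOAD ⇒ load; ctr=7 reg=7
step 9: T0 CAS ⇒ retry; ctr=7 reg=6
step 10: T1 CAS ⇒ ok; ctr=8 reg=7
step 11: T1 LOAD ⇒ load; ctr=8 reg=8
step 12: T1 CAS ⇒ ok; ctr=9 reg=8
step 13: T1 LOAD ⇒ load; ctr=9 reg=9
step 14: T1 CAS ⇒ ok; ctr=10 reg=9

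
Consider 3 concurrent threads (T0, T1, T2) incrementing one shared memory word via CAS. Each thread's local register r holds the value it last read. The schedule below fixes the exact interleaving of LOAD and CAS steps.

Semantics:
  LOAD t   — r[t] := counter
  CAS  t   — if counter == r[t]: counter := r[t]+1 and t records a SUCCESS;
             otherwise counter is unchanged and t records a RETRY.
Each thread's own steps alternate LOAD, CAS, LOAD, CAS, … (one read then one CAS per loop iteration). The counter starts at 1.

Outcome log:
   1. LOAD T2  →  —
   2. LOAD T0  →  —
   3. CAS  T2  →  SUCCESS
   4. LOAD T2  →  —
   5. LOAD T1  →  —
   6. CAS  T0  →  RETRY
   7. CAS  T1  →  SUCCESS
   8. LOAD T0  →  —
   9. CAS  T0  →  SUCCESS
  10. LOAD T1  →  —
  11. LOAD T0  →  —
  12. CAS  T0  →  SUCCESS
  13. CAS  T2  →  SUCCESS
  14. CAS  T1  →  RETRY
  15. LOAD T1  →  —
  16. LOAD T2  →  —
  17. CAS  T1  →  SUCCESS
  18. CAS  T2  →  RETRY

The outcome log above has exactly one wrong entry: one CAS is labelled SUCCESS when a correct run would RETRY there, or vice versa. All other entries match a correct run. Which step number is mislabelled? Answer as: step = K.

step = 13

Reference trace:
step 1: T2 LOAD ⇒ load; ctr=1 reg=1
step 2: T0 LOAD ⇒ load; ctr=1 reg=1
step 3: T2 CAS ⇒ ok; ctr=2 reg=1
step 4: T2 LOAD ⇒ load; ctr=2 reg=2
step 5: T1 LOAD ⇒ load; ctr=2 reg=2
step 6: T0 CAS ⇒ retry; ctr=2 reg=1
step 7: T1 CAS ⇒ ok; ctr=3 reg=2
step 8: T0 LOAD ⇒ load; ctr=3 reg=3
step 9: T0 CAS ⇒ ok; ctr=4 reg=3
step 10: T1 LOAD ⇒ load; ctr=4 reg=4
step 11: T0 LOAD ⇒ load; ctr=4 reg=4
step 12: T0 CAS ⇒ ok; ctr=5 reg=4
step 13: T2 CAS ⇒ retry; ctr=5 reg=2
step 14: T1 CAS ⇒ retry; ctr=5 reg=4
step 15: T1 LOAD ⇒ load; ctr=5 reg=5
step 16: T2 LOAD ⇒ load; ctr=5 reg=5
step 17: T1 CAS ⇒ ok; ctr=6 reg=5
step 18: T2 CAS ⇒ retry; ctr=6 reg=5
Log disagrees first at step 13.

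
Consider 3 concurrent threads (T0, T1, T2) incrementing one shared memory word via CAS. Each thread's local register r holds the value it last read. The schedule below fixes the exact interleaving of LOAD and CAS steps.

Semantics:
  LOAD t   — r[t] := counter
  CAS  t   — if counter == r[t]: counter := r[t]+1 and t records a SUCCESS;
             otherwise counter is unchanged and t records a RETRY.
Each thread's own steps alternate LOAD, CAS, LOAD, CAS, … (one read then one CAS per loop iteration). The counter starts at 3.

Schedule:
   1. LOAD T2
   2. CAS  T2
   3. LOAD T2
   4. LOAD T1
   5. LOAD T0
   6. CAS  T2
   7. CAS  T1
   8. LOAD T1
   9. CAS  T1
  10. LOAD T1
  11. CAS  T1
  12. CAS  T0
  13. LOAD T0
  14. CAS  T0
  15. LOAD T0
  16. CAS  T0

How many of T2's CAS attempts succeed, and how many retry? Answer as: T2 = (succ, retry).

T2 = (2, 0)

step 1: T2 LOAD ⇒ load; ctr=3 reg=3
step 2: T2 CAS ⇒ ok; ctr=4 reg=3
step 3: T2 LOAD ⇒ load; ctr=4 reg=4
step 4: T1 LOAD ⇒ load; ctr=4 reg=4
step 5: T0 LOAD ⇒ load; ctr=4 reg=4
step 6: T2 CAS ⇒ ok; ctr=5 reg=4
step 7: T1 CAS ⇒ retry; ctr=5 reg=4
step 8: T1 LOAD ⇒ load; ctr=5 reg=5
step 9: T1 CAS ⇒ ok; ctr=6 reg=5
step 10: T1 LOAD ⇒ load; ctr=6 reg=6
step 11: T1 CAS ⇒ ok; ctr=7 reg=6
step 12: T0 CAS ⇒ retry; ctr=7 reg=4
step 13: T0 LOAD ⇒ load; ctr=7 reg=7
step 14: T0 CAS ⇒ ok; ctr=8 reg=7
step 15: T0 LOAD ⇒ load; ctr=8 reg=8
step 16: T0 CAS ⇒ ok; ctr=9 reg=8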